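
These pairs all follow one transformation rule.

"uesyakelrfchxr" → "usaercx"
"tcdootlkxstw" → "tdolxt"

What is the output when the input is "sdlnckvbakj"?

Rule — keep every other character starting from the first (positions 1st, 3rd, 5th, ...).
So "sdlnckvbakj" becomes "slcvaj".

slcvaj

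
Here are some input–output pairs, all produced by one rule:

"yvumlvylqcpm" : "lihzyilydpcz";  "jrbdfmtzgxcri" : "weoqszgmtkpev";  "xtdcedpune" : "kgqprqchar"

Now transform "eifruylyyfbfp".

rvsehlyllsosc

Rule — shift every letter 13 places forward in the alphabet (wrapping around) — i.e. ROT13.
"eifruylyyfbfp" → "rvsehlyllsosc".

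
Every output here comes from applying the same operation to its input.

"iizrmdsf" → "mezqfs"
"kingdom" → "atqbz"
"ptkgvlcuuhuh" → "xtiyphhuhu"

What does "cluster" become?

hfgre

What's happening: shift every letter 13 places forward in the alphabet (wrapping around) — i.e. ROT13, then delete the first 2 characters.
On "cluster" that produces "hfgre".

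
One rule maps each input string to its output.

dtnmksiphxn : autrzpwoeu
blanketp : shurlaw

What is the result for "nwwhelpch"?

ddolswjo

What's happening: shift every letter 7 places forward in the alphabet (wrapping around), then delete the first character.
"nwwhelpch" → "uddolswjo" → "ddolswjo".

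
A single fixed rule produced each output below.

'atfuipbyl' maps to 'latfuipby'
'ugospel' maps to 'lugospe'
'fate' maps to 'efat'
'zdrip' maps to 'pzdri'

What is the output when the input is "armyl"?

In each case the input is transformed by: move the last character to the front.
"armyl" → "larmy".

larmy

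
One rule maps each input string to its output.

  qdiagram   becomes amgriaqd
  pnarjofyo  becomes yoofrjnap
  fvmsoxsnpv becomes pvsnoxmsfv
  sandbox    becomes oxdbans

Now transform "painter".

The pattern: reverse the string, then swap each adjacent pair of characters (1↔2, 3↔4, ...).
On "painter": the first step gives "retniap", and the second then gives "erntaip".

erntaip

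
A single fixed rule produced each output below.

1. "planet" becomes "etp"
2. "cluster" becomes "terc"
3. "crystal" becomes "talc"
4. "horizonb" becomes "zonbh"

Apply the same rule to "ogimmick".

micko

What's happening: move the first character to the end, then delete the first 3 characters.
On "ogimmick" that produces "micko".
(Check on "horizonb": → "orizonbh" → "zonbh" ✓)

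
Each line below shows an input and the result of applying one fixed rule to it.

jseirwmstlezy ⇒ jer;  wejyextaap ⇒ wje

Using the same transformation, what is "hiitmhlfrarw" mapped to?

him

In each case the input is transformed by: keep every other character starting from the first (positions 1st, 3rd, 5th, ...), then keep only the first 3 characters.
"hiitmhlfrarw" → "himlrr" → "him".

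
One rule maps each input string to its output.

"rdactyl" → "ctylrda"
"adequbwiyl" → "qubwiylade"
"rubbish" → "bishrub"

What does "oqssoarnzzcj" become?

soarnzzcjoqs

Looking at the pairs, the operation is to move the first 3 characters to the end (rotate left by 3).
"oqssoarnzzcj" → "soarnzzcjoqs".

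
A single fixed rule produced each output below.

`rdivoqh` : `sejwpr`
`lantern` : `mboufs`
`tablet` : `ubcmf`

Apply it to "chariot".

dibsjp

Rule — shift every letter 1 place forward in the alphabet (wrapping around), then delete the last character.
"chariot" → "dibsjp".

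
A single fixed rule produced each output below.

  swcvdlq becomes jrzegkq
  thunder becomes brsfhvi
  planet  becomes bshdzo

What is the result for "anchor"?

The transformation: shift every letter 12 places backward in the alphabet (wrapping around), then move the first 3 characters to the end (rotate left by 3).
So "anchor" becomes "vcfobq".

vcfobq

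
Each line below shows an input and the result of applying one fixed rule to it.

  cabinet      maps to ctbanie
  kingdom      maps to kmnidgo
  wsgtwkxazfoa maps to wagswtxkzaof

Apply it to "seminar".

Looking at the pairs, the operation is to move the last character to the front, then swap each adjacent pair of characters (1↔2, 3↔4, ...).
Working it through for "seminar": intermediate "rsemina", final "srmenia".

srmenia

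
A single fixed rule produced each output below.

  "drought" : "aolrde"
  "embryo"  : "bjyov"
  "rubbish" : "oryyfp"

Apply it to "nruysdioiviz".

korvpaflfsf

The transformation: shift every letter 3 places backward in the alphabet (wrapping around), then delete the last character.
Applying that to "nruysdioiviz" gives "korvpaflfsf".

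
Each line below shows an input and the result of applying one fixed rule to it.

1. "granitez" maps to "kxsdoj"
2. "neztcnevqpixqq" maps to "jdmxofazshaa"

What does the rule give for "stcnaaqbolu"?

mxkkalyve

Looking at the pairs, the operation is to shift every letter 10 places forward in the alphabet (wrapping around), then delete the first 2 characters.
"stcnaaqbolu" → "cdmxkkalyve" → "mxkkalyve".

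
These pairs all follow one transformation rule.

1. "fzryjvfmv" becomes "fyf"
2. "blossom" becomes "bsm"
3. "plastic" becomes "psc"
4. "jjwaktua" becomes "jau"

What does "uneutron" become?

Rule — keep one character in every 3, starting at position 1 (positions 1st, 4th, 7th, ...).
On "uneutron" that produces "uuo".

uuo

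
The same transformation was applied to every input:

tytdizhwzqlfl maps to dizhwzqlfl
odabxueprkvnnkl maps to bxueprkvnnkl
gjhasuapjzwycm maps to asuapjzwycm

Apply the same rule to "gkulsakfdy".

The pattern: delete the first 3 characters.
So "gkulsakfdy" becomes "lsakfdy".

lsakfdy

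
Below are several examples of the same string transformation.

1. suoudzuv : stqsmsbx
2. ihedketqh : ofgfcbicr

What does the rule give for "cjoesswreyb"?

wzahmcqqupc

The transformation: shift every letter 2 places backward in the alphabet (wrapping around), then move the last 2 characters to the front (rotate right by 2).
Working it through for "cjoesswreyb": intermediate "ahmcqqupcwz", final "wzahmcqqupc".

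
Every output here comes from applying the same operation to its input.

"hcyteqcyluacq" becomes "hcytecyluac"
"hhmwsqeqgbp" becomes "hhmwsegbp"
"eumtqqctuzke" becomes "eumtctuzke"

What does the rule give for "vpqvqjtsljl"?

In each case the input is transformed by: remove every "q".
So "vpqvqjtsljl" becomes "vpvjtsljl".

vpvjtsljl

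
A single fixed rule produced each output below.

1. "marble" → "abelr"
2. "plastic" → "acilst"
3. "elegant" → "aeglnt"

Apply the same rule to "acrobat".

The rule is to delete the first character, then sort the characters into alphabetical order.
On "acrobat": the first step gives "crobat", and the second then gives "abcort".

abcort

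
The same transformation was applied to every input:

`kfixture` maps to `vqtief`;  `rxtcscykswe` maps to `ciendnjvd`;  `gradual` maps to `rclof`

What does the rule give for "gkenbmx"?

Each output is the input with this applied: shift every letter 11 places forward in the alphabet (wrapping around), then delete the last 2 characters.
"gkenbmx" → "rvpymxi" → "rvpym".

rvpym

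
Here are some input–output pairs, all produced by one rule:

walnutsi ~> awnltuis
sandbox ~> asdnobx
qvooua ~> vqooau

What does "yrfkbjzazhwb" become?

The pattern: swap each adjacent pair of characters (1↔2, 3↔4, ...).
Applying that to "yrfkbjzazhwb" gives "rykfjbazhzbw".

rykfjbazhzbw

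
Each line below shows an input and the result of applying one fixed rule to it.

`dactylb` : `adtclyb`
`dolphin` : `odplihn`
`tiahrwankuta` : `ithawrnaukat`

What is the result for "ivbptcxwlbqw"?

Looking at the pairs, the operation is to swap each adjacent pair of characters (1↔2, 3↔4, ...).
Applying that to "ivbptcxwlbqw" gives "vipbctwxblwq".

vipbctwxblwq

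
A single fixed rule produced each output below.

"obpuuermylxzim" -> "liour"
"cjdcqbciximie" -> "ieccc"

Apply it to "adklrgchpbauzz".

bzalc

The transformation: keep one character in every 3, starting at position 1 (positions 1st, 4th, 7th, ...), then move the first 3 characters to the end (rotate left by 3).
Working it through for "adklrgchpbauzz": intermediate "alcbz", final "bzalc".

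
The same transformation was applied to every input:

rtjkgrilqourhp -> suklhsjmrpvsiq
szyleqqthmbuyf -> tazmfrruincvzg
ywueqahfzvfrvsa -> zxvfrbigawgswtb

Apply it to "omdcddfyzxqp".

pnedeegzayrq

The transformation: shift every letter 1 place forward in the alphabet (wrapping around).
For "omdcddfyzxqp" the result is "pnedeegzayrq".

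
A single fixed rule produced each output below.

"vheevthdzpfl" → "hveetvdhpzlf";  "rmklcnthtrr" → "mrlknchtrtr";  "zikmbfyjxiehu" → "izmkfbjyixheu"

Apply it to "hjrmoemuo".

In each case the input is transformed by: swap each adjacent pair of characters (1↔2, 3↔4, ...).
So "hjrmoemuo" becomes "jhmreoumo".

jhmreoumo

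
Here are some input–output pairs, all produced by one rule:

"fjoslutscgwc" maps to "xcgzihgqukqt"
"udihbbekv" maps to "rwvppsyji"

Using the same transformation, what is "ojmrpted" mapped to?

xafdhsrc

Each output is the input with this applied: move the first character to the end, then shift every letter 12 places backward in the alphabet (wrapping around).
On "ojmrpted": the first step gives "jmrptedo", and the second then gives "xafdhsrc".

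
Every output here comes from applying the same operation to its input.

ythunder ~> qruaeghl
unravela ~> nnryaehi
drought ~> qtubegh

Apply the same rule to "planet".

nryacg

Looking at the pairs, the operation is to sort the characters into alphabetical order, then shift every letter 13 places forward in the alphabet (wrapping around) — i.e. ROT13.
Working it through for "planet": intermediate "aelnpt", final "nryacg".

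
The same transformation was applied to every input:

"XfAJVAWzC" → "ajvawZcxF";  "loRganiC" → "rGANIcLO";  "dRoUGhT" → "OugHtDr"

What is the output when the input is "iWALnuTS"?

The rule is to flip the case of every letter, then move the first 2 characters to the end (rotate left by 2).
"iWALnuTS" → "IwalNUts" → "alNUtsIw".

alNUtsIw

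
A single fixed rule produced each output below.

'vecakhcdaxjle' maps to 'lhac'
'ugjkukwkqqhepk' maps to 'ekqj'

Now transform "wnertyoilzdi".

Looking at the pairs, the operation is to keep one character in every 3, starting at position 3 (positions 3rd, 6th, 9th, ...), then swap the first and last characters.
So "wnertyoilzdi" becomes "iyle".

iyle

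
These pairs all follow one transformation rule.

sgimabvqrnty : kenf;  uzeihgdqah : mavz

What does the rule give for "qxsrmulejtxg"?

The pattern: keep one character in every 3, starting at position 1 (positions 1st, 4th, 7th, ...), then shift every letter 8 places backward in the alphabet (wrapping around).
"qxsrmulejtxg" → "ijdl".

ijdl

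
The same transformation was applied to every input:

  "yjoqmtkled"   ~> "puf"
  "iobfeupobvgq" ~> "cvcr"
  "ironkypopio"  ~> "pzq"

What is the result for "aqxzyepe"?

The transformation: shift every letter 1 place forward in the alphabet (wrapping around), then keep one character in every 3, starting at position 3 (positions 3rd, 6th, 9th, ...).
Doing the same to "aqxzyepe": "yf".

yf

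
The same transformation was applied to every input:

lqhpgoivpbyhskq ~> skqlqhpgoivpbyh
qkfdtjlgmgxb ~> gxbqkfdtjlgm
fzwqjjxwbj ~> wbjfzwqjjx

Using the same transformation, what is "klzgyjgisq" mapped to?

isqklzgyjg

The rule is to move the last 3 characters to the front (rotate right by 3).
On "klzgyjgisq" that produces "isqklzgyjg".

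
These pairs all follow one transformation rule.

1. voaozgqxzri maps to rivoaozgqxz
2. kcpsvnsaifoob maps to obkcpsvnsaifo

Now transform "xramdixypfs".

fsxramdixyp

The transformation: move the last 2 characters to the front (rotate right by 2).
"xramdixypfs" → "fsxramdixyp".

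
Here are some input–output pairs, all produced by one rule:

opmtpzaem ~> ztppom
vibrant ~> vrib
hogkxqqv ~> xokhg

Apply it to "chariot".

Looking at the pairs, the operation is to delete the last 3 characters, then sort the characters into reverse alphabetical order.
On "chariot": the first step gives "char", and the second then gives "rhca".

rhca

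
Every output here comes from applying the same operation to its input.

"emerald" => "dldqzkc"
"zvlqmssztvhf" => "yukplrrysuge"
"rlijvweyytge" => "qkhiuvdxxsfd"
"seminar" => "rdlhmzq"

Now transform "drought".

What's happening: shift every letter 1 place backward in the alphabet (wrapping around).
"drought" → "cqntfgs".

cqntfgs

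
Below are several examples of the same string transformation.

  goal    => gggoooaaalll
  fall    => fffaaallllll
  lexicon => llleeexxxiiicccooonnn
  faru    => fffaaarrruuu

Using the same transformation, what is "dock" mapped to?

dddoooccckkk

Looking at the pairs, the operation is to repeat every character 3 times.
For "dock" the result is "dddoooccckkk".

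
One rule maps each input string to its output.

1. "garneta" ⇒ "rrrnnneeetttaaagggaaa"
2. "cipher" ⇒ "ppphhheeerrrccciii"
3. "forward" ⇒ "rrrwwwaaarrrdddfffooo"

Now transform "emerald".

eeerrraaallldddeeemmm

What's happening: move the first 2 characters to the end (rotate left by 2), then repeat every character 3 times.
On "emerald": the first step gives "eraldem", and the second then gives "eeerrraaallldddeeemmm".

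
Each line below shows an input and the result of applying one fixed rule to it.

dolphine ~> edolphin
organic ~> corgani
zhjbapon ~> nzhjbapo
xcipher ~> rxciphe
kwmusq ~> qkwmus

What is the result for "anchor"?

The pattern: move the last character to the front.
For "anchor" the result is "rancho".

rancho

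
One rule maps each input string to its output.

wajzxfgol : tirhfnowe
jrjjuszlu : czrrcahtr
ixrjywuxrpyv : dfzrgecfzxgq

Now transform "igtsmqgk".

The transformation: shift every letter 8 places forward in the alphabet (wrapping around), then swap the first and last characters.
Applying both steps to "igtsmqgk": "qobauyos", then "sobauyoq".

sobauyoq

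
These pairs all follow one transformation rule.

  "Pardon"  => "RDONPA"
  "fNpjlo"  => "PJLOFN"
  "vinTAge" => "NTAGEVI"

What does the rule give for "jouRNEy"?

Each output is the input with this applied: move the first 2 characters to the end (rotate left by 2), then convert every letter to uppercase.
Working it through for "jouRNEy": intermediate "uRNEyjo", final "URNEYJO".

URNEYJO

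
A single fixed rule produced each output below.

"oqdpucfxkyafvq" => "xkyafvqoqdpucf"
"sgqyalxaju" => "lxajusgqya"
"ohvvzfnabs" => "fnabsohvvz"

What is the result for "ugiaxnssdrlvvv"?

What's happening: swap the front and back halves of the string.
For "ugiaxnssdrlvvv" the result is "sdrlvvvugiaxns".

sdrlvvvugiaxns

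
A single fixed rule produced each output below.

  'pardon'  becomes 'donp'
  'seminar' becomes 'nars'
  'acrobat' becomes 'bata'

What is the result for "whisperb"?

The pattern: move the first character to the end, then keep only the last 4 characters.
Working it through for "whisperb": intermediate "hisperbw", final "erbw".

erbw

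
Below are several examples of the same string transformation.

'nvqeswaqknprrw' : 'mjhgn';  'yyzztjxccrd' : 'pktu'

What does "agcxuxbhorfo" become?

The rule is to shift every letter 9 places backward in the alphabet (wrapping around), then keep one character in every 3, starting at position 2 (positions 2nd, 5th, 8th, ...).
For "agcxuxbhorfo", step one produces "rxtolosyfiwf"; step two turns that into "xlyw".
(Check on "nvqeswaqknprrw": → "emhvjnrhbegiin" → "mjhgn" ✓)

xlyw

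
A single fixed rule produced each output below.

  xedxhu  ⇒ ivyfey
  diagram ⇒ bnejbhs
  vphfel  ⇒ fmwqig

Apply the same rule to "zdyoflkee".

ffaezpgml

In each case the input is transformed by: move the last 2 characters to the front (rotate right by 2), then shift every letter 1 place forward in the alphabet (wrapping around).
So "zdyoflkee" becomes "ffaezpgml".
(Check on "vphfel": → "elvphf" → "fmwqig" ✓)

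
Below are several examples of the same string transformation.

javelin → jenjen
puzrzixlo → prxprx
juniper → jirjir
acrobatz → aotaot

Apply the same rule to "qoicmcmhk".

qcmqcm

Looking at the pairs, the operation is to keep one character in every 3, starting at position 1 (positions 1st, 4th, 7th, ...), then write the whole string twice.
"qoicmcmhk" → "qcm" → "qcmqcm".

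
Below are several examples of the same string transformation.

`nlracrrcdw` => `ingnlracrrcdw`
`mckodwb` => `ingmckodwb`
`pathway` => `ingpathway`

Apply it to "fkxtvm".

ingfkxtvm

Looking at the pairs, the operation is to prepend "ing".
For "fkxtvm" the result is "ingfkxtvm".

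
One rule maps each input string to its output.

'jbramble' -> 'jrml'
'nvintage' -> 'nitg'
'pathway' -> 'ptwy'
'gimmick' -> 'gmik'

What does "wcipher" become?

wihr

The rule is to keep every other character starting from the first (positions 1st, 3rd, 5th, ...).
So "wcipher" becomes "wihr".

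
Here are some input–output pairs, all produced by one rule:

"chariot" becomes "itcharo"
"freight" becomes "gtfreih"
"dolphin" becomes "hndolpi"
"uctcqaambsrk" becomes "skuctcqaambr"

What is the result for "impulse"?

The rule is to move the last 2 characters to the front (rotate right by 2), then swap the first and last characters.
On "impulse": the first step gives "seimpul", and the second then gives "leimpus".

leimpus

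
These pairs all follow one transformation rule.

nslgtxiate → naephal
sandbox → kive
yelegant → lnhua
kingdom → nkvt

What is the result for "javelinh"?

What's happening: shift every letter 7 places forward in the alphabet (wrapping around), then delete the first 3 characters.
On "javelinh": the first step gives "qhclspuo", and the second then gives "lspuo".
(Check on "sandbox": → "zhukive" → "kive" ✓)

lspuo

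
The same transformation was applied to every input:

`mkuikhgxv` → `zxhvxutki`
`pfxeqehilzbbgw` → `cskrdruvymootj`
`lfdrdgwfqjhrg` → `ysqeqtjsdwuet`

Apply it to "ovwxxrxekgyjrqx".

bijkkekrxtlwedk

Each output is the input with this applied: shift every letter 13 places forward in the alphabet (wrapping around) — i.e. ROT13.
Doing the same to "ovwxxrxekgyjrqx": "bijkkekrxtlwedk".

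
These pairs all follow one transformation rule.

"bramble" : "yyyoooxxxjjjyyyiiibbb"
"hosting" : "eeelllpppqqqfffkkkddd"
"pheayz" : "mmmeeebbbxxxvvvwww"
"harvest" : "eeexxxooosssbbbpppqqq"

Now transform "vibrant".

sssfffyyyoooxxxkkkqqq

Rule — repeat every character 3 times, then shift every letter 3 places backward in the alphabet (wrapping around).
For "vibrant", step one produces "vvviiibbbrrraaannnttt"; step two turns that into "sssfffyyyoooxxxkkkqqq".
(Check on "harvest": → "hhhaaarrrvvveeesssttt" → "eeexxxooosssbbbpppqqq" ✓)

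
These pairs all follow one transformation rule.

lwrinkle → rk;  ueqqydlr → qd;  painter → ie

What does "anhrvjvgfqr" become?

hjf

The pattern: keep one character in every 3, starting at position 3 (positions 3rd, 6th, 9th, ...).
On "anhrvjvgfqr" that produces "hjf".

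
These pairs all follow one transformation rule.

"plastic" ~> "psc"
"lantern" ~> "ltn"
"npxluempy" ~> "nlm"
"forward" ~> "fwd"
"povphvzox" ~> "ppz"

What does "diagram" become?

The rule is to keep one character in every 3, starting at position 1 (positions 1st, 4th, 7th, ...).
On "diagram" that produces "dgm".

dgm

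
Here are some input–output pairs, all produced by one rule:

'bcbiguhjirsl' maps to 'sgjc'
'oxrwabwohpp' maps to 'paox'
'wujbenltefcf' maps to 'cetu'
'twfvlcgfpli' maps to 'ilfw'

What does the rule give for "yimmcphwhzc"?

Looking at the pairs, the operation is to keep one character in every 3, starting at position 2 (positions 2nd, 5th, 8th, ...), then swap the first and last characters.
Starting from "yimmcphwhzc": after the first operation, "icwc"; after the second, "ccwi".

ccwi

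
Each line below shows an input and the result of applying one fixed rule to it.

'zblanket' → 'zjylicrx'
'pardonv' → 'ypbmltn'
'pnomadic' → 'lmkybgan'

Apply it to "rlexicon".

Each output is the input with this applied: move the first character to the end, then shift every letter 2 places backward in the alphabet (wrapping around).
Doing the same to "rlexicon": "jcvgamlp".

jcvgamlp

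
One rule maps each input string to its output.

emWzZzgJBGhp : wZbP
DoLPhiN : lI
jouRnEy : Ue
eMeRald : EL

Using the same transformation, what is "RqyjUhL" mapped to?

YH

What's happening: flip the case of every letter, then keep one character in every 3, starting at position 3 (positions 3rd, 6th, 9th, ...).
"RqyjUhL" → "rQYJuHl" → "YH".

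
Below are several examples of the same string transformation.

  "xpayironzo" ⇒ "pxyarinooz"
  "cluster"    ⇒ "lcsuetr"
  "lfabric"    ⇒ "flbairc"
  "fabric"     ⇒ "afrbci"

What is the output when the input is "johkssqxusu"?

The pattern: swap each adjacent pair of characters (1↔2, 3↔4, ...).
Applying that to "johkssqxusu" gives "ojkhssxqsuu".

ojkhssxqsuu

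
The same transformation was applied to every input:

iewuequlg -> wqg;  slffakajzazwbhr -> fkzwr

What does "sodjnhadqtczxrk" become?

Looking at the pairs, the operation is to keep one character in every 3, starting at position 3 (positions 3rd, 6th, 9th, ...).
"sodjnhadqtczxrk" → "dhqzk".

dhqzk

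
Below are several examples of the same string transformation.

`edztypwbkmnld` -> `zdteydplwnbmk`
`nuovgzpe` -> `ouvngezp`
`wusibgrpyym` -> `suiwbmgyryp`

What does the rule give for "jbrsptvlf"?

The transformation: move the first 2 characters to the end (rotate left by 2), then take characters alternately from the front and the back (1st, last, 2nd, 2nd-last, ...).
"jbrsptvlf" → "rsptvlfjb" → "rbsjpftlv".

rbsjpftlv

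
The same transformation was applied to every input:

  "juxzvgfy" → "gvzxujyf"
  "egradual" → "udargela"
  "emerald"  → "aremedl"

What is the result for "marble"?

bramel

In each case the input is transformed by: reverse the string, then move the first 2 characters to the end (rotate left by 2).
"marble" → "elbram" → "bramel".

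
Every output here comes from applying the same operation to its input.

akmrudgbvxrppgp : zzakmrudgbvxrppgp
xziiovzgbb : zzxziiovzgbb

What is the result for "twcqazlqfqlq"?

zztwcqazlqfqlq

Looking at the pairs, the operation is to prepend "zz".
Applying that to "twcqazlqfqlq" gives "zztwcqazlqfqlq".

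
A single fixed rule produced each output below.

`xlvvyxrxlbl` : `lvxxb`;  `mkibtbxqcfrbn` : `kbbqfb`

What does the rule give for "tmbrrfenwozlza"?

mrfnola

The transformation: keep every other character starting from the second (positions 2nd, 4th, 6th, ...).
"tmbrrfenwozlza" → "mrfnola".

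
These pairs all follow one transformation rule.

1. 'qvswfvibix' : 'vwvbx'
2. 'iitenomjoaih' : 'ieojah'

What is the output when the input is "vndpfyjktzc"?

npykz

The pattern: keep every other character starting from the second (positions 2nd, 4th, 6th, ...).
Applying that to "vndpfyjktzc" gives "npykz".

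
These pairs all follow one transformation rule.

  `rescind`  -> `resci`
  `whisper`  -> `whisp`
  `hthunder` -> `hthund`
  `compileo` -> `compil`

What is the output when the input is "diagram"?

diagr

In each case the input is transformed by: delete the last 2 characters.
For "diagram" the result is "diagr".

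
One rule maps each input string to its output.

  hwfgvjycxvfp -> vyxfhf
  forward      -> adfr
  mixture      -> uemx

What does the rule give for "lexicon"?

What's happening: keep every other character starting from the first (positions 1st, 3rd, 5th, ...), then move the first 2 characters to the end (rotate left by 2).
"lexicon" → "lxcn" → "cnlx".

cnlx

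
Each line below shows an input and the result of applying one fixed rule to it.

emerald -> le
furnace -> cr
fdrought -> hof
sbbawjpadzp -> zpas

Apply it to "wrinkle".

li

What's happening: reverse the string, then keep one character in every 3, starting at position 2 (positions 2nd, 5th, 8th, ...).
"wrinkle" → "elknirw" → "li".
(Check on "fdrought": → "thguordf" → "hof" ✓)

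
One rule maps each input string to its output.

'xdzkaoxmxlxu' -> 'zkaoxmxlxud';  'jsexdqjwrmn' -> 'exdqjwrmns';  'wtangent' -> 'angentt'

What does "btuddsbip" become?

Rule — delete the first character, then move the first character to the end.
Working it through for "btuddsbip": intermediate "tuddsbip", final "uddsbipt".

uddsbipt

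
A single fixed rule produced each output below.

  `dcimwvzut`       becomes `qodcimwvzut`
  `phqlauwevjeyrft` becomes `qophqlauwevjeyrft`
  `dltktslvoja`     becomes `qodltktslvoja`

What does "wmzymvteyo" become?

Looking at the pairs, the operation is to prepend "qo".
"wmzymvteyo" → "qowmzymvteyo".

qowmzymvteyo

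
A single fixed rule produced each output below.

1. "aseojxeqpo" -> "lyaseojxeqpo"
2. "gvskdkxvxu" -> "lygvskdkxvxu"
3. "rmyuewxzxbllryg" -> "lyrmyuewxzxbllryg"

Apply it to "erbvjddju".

The transformation: prepend "ly".
On "erbvjddju" that produces "lyerbvjddju".

lyerbvjddju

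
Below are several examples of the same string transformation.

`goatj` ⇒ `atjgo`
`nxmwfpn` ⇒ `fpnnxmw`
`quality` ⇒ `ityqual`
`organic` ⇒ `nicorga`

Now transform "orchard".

ardorch

The rule is to move the last 3 characters to the front (rotate right by 3).
On "orchard" that produces "ardorch".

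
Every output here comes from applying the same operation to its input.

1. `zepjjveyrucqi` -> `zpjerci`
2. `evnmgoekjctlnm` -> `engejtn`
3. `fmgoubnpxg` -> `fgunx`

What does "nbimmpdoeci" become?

nimdei

Rule — keep every other character starting from the first (positions 1st, 3rd, 5th, ...).
So "nbimmpdoeci" becomes "nimdei".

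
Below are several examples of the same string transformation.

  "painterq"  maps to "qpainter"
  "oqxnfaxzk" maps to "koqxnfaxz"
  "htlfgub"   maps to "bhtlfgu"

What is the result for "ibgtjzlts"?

sibgtjzlt

In each case the input is transformed by: move the last character to the front.
On "ibgtjzlts" that produces "sibgtjzlt".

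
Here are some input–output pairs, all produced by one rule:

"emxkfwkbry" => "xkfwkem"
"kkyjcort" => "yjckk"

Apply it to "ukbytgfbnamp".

bytgfbnuk

The transformation: delete the last 3 characters, then move the first 2 characters to the end (rotate left by 2).
Working it through for "ukbytgfbnamp": intermediate "ukbytgfbn", final "bytgfbnuk".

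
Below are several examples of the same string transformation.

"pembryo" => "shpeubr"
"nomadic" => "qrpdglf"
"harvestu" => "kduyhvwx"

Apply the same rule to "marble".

pdueoh

The rule is to shift every letter 3 places forward in the alphabet (wrapping around).
So "marble" becomes "pdueoh".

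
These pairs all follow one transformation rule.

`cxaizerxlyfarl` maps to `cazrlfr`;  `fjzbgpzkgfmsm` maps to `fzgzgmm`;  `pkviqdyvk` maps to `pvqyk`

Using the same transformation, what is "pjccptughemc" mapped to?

What's happening: keep every other character starting from the first (positions 1st, 3rd, 5th, ...).
Doing the same to "pjccptughemc": "pcpuhm".

pcpuhm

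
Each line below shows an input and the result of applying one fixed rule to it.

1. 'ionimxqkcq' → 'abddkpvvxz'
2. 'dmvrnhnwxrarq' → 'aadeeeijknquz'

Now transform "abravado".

beinnnoq

The rule is to shift every letter 13 places forward in the alphabet (wrapping around) — i.e. ROT13, then sort the characters into alphabetical order.
Applying both steps to "abravado": "noeninqb", then "beinnnoq".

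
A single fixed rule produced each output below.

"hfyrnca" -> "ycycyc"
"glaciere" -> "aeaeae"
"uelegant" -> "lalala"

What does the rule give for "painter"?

ieieie

Looking at the pairs, the operation is to keep one character in every 3, starting at position 3 (positions 3rd, 6th, 9th, ...), then write the whole string 3 times in a row.
Starting from "painter": after the first operation, "ie"; after the second, "ieieie".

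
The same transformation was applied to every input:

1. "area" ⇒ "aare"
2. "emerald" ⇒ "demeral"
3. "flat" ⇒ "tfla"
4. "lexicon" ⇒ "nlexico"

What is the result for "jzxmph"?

hjzxmp

The rule is to move the last character to the front.
Applying that to "jzxmph" gives "hjzxmp".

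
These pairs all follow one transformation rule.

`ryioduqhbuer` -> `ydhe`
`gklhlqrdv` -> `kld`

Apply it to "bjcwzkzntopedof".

jznpo

Rule — keep one character in every 3, starting at position 2 (positions 2nd, 5th, 8th, ...).
"bjcwzkzntopedof" → "jznpo".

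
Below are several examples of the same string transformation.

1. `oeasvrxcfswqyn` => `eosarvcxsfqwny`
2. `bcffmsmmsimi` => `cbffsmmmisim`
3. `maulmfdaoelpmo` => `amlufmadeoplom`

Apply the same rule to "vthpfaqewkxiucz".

What's happening: swap each adjacent pair of characters (1↔2, 3↔4, ...).
So "vthpfaqewkxiucz" becomes "tvphafeqkwixcuz".

tvphafeqkwixcuz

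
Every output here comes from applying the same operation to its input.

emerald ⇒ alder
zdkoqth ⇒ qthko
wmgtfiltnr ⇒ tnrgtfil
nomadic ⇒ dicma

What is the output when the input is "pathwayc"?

aycthw

What's happening: delete the first 2 characters, then move the last 3 characters to the front (rotate right by 3).
"pathwayc" → "aycthw".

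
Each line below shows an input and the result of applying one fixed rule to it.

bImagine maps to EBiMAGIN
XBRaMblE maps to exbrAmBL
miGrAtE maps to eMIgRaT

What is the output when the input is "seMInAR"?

The transformation: move the last character to the front, then flip the case of every letter.
Working it through for "seMInAR": intermediate "RseMInA", final "rSEmiNa".

rSEmiNa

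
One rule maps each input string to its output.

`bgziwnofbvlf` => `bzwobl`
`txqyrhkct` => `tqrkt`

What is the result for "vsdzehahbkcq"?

In each case the input is transformed by: keep every other character starting from the first (positions 1st, 3rd, 5th, ...).
On "vsdzehahbkcq" that produces "vdeabc".

vdeabc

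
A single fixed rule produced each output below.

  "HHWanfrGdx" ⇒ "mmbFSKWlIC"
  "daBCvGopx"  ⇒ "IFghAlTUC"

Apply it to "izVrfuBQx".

NEaWKZgvC

The rule is to flip the case of every letter, then shift every letter 5 places forward in the alphabet (wrapping around).
Applying both steps to "izVrfuBQx": "IZvRFUbqX", then "NEaWKZgvC".
(Check on "HHWanfrGdx": → "hhwANFRgDX" → "mmbFSKWlIC" ✓)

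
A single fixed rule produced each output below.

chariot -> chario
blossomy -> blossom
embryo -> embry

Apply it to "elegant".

elegan

The pattern: delete the last character.
On "elegant" that produces "elegan".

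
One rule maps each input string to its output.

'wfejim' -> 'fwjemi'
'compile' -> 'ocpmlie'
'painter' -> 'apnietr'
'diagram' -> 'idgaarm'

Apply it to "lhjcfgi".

The transformation: swap each adjacent pair of characters (1↔2, 3↔4, ...).
Applying that to "lhjcfgi" gives "hlcjgfi".

hlcjgfi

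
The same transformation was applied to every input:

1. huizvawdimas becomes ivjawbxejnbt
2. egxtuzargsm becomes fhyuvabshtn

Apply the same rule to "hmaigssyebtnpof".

inbjhttzfcuoqpg

In each case the input is transformed by: shift every letter 1 place forward in the alphabet (wrapping around).
So "hmaigssyebtnpof" becomes "inbjhttzfcuoqpg".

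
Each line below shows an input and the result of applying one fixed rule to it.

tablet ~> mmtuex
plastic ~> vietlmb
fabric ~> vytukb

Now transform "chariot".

The rule is to move the last character to the front, then shift every letter 7 places backward in the alphabet (wrapping around).
Applying both steps to "chariot": "tchario", then "mvatkbh".

mvatkbh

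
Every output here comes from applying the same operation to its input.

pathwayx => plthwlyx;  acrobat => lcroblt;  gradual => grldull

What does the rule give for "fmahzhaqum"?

fmlhzhlqum

The pattern: replace every "a" with "l".
Doing the same to "fmahzhaqum": "fmlhzhlqum".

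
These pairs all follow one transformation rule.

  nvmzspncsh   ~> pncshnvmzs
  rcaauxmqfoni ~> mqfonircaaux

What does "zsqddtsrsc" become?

tsrsczsqdd

The transformation: swap the front and back halves of the string.
For "zsqddtsrsc" the result is "tsrsczsqdd".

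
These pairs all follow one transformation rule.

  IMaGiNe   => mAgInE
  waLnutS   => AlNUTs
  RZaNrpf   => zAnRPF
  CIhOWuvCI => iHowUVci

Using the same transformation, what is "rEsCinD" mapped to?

eScINd

Rule — delete the first character, then flip the case of every letter.
"rEsCinD" → "eScINd".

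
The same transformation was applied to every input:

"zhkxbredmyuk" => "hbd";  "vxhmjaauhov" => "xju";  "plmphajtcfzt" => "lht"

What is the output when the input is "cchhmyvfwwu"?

Looking at the pairs, the operation is to delete the last 2 characters, then keep one character in every 3, starting at position 2 (positions 2nd, 5th, 8th, ...).
For "cchhmyvfwwu", step one produces "cchhmyvfw"; step two turns that into "cmf".

cmf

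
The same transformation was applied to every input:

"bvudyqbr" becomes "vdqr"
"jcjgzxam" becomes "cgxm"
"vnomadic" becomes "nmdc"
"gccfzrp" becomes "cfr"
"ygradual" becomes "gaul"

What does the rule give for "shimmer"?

hme

Each output is the input with this applied: keep every other character starting from the second (positions 2nd, 4th, 6th, ...).
For "shimmer" the result is "hme".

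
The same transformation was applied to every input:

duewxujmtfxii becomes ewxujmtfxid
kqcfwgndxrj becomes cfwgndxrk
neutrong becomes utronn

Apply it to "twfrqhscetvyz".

frqhscetvyt

What's happening: swap the first and last characters, then delete the first 2 characters.
For "twfrqhscetvyz", step one produces "zwfrqhscetvyt"; step two turns that into "frqhscetvyt".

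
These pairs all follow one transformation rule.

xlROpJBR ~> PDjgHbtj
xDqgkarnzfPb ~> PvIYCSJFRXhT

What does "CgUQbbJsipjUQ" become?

Rule — flip the case of every letter, then shift every letter 8 places backward in the alphabet (wrapping around).
Working it through for "CgUQbbJsipjUQ": intermediate "cGuqBBjSIPJuq", final "uYmiTTbKAHBmi".

uYmiTTbKAHBmi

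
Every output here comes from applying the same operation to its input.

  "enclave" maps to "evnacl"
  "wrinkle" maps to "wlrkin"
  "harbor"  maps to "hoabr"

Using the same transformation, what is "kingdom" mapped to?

Each output is the input with this applied: delete the last character, then take characters alternately from the front and the back (1st, last, 2nd, 2nd-last, ...).
Applying both steps to "kingdom": "kingdo", then "koidng".

koidng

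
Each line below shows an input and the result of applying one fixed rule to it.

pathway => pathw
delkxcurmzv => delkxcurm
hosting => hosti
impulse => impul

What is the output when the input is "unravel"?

Looking at the pairs, the operation is to delete the last 2 characters.
Doing the same to "unravel": "unrav".

unrav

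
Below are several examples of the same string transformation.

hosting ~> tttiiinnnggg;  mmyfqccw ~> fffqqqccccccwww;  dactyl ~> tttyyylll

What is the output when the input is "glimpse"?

mmmpppssseee

The pattern: delete the first 3 characters, then repeat every character 3 times.
Working it through for "glimpse": intermediate "mpse", final "mmmpppssseee".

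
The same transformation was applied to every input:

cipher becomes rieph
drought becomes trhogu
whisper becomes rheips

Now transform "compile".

eolmip

The rule is to take characters alternately from the front and the back (1st, last, 2nd, 2nd-last, ...), then delete the first character.
Applying both steps to "compile": "ceolmip", then "eolmip".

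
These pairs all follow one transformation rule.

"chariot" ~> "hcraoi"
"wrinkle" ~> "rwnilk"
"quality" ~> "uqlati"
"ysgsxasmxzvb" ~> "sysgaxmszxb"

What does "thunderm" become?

htnuedm

The rule is to swap each adjacent pair of characters (1↔2, 3↔4, ...), then delete the last character.
Applying that to "thunderm" gives "htnuedm".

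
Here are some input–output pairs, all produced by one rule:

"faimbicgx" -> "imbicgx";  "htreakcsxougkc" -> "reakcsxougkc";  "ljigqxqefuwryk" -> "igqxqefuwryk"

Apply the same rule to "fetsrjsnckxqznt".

The transformation: delete the first 2 characters.
Doing the same to "fetsrjsnckxqznt": "tsrjsnckxqznt".

tsrjsnckxqznt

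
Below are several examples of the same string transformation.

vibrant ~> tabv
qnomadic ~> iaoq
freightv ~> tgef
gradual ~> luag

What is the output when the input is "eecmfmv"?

Looking at the pairs, the operation is to keep every other character starting from the first (positions 1st, 3rd, 5th, ...), then reverse the string.
Working it through for "eecmfmv": intermediate "ecfv", final "vfce".

vfce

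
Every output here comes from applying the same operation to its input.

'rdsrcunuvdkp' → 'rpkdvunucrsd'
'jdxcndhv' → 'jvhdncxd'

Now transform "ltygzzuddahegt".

ltgehadduzzgyt

Rule — reverse the string, then move the last character to the front.
Doing the same to "ltygzzuddahegt": "ltgehadduzzgyt".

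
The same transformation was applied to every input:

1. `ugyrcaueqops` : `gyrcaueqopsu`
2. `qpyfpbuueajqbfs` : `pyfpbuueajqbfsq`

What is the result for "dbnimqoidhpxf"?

Each output is the input with this applied: move the first character to the end.
"dbnimqoidhpxf" → "bnimqoidhpxfd".

bnimqoidhpxfd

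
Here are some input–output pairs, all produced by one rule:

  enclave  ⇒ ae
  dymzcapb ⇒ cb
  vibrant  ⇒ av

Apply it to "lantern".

el

Looking at the pairs, the operation is to move the first 2 characters to the end (rotate left by 2), then keep one character in every 3, starting at position 3 (positions 3rd, 6th, 9th, ...).
"lantern" → "nternla" → "el".
(Check on "dymzcapb": → "mzcapbdy" → "cb" ✓)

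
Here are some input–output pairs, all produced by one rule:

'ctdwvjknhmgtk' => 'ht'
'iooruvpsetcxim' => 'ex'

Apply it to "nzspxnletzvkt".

tk

Each output is the input with this applied: keep one character in every 3, starting at position 3 (positions 3rd, 6th, 9th, ...), then keep only the last 2 characters.
So "nzspxnletzvkt" becomes "tk".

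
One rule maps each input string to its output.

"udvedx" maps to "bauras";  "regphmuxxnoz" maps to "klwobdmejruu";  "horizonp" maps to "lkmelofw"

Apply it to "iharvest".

Looking at the pairs, the operation is to shift every letter 3 places backward in the alphabet (wrapping around), then move the last 3 characters to the front (rotate right by 3).
Working it through for "iharvest": intermediate "fexosbpq", final "bpqfexos".

bpqfexos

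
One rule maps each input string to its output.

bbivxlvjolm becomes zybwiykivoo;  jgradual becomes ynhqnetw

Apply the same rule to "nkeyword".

qebjlrxa

In each case the input is transformed by: shift every letter 13 places forward in the alphabet (wrapping around) — i.e. ROT13, then reverse the string.
On "nkeyword": the first step gives "axrljbeq", and the second then gives "qebjlrxa".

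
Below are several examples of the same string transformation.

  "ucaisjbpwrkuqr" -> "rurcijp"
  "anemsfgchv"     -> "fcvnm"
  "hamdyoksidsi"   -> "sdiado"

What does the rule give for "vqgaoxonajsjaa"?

Each output is the input with this applied: keep every other character starting from the second (positions 2nd, 4th, 6th, ...), then move the last 3 characters to the front (rotate right by 3).
Working it through for "vqgaoxonajsjaa": intermediate "qaxnjja", final "jjaqaxn".

jjaqaxn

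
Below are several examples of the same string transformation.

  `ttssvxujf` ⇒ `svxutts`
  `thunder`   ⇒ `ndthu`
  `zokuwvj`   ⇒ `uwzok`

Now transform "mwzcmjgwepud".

cmjgwepmwz

Rule — delete the last 2 characters, then move the first 3 characters to the end (rotate left by 3).
For "mwzcmjgwepud", step one produces "mwzcmjgwep"; step two turns that into "cmjgwepmwz".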